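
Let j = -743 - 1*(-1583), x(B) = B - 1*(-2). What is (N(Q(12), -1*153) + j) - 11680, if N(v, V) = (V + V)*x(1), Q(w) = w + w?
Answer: -11758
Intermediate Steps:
x(B) = 2 + B (x(B) = B + 2 = 2 + B)
Q(w) = 2*w
j = 840 (j = -743 + 1583 = 840)
N(v, V) = 6*V (N(v, V) = (V + V)*(2 + 1) = (2*V)*3 = 6*V)
(N(Q(12), -1*153) + j) - 11680 = (6*(-1*153) + 840) - 11680 = (6*(-153) + 840) - 11680 = (-918 + 840) - 11680 = -78 - 11680 = -11758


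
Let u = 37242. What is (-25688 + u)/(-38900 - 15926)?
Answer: -5777/27413 ≈ -0.21074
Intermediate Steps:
(-25688 + u)/(-38900 - 15926) = (-25688 + 37242)/(-38900 - 15926) = 11554/(-54826) = 11554*(-1/54826) = -5777/27413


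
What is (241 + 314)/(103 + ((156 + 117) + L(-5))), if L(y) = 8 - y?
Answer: 555/389 ≈ 1.4267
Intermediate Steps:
(241 + 314)/(103 + ((156 + 117) + L(-5))) = (241 + 314)/(103 + ((156 + 117) + (8 - 1*(-5)))) = 555/(103 + (273 + (8 + 5))) = 555/(103 + (273 + 13)) = 555/(103 + 286) = 555/389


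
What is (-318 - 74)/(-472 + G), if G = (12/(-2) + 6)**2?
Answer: 49/59 ≈ 0.83051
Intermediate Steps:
G = 0 (G = (12*(-1/2) + 6)**2 = (-6 + 6)**2 = 0**2 = 0)
(-318 - 74)/(-472 + G) = (-318 - 74)/(-472 + 0) = -392/(-472) = -392*(-1/472) = 49/59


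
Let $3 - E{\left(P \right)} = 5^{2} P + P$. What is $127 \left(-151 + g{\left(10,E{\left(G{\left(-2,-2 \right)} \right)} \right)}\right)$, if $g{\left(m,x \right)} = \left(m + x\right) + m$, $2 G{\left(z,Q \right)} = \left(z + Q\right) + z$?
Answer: $-6350$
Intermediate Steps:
$G{\left(z,Q \right)} = z + \frac{Q}{2}$ ($G{\left(z,Q \right)} = \frac{\left(z + Q\right) + z}{2} = \frac{\left(Q + z\right) + z}{2} = \frac{Q + 2 z}{2} = z + \frac{Q}{2}$)
$E{\left(P \right)} = 3 - 26 P$ ($E{\left(P \right)} = 3 - \left(5^{2} P + P\right) = 3 - \left(25 P + P\right) = 3 - 26 P$)
$g{\left(m,x \right)} = x + 2 m$
$127 \left(-151 + g{\left(10,E{\left(G{\left(-2,-2 \right)} \right)} \right)}\right) = 127 \left(-151 - \left(-23 + 26 \left(-2 + \frac{1}{2} \left(-2\right)\right)\right)\right) = 127 \left(-151 - \left(-23 + 26 \left(-2 - 1\right)\right)\right) = 127 \left(-151 + \left(\left(3 - -78\right) + 20\right)\right) = 127 \left(-151 + \left(\left(3 + 78\right) + 20\right)\right) = 127 \left(-151 + \left(81 + 20\right)\right) = 127 \left(-151 + 101\right) = 127 \left(-50\right) = -6350$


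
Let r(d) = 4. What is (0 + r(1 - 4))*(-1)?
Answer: -4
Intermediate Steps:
(0 + r(1 - 4))*(-1) = (0 + 4)*(-1) = 4*(-1) = -4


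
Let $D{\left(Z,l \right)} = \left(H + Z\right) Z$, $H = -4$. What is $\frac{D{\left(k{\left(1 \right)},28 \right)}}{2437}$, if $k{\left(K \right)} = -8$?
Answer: $\frac{96}{2437} \approx 0.039393$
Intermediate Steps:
$D{\left(Z,l \right)} = Z \left(-4 + Z\right)$ ($D{\left(Z,l \right)} = \left(-4 + Z\right) Z = Z \left(-4 + Z\right)$)
$\frac{D{\left(k{\left(1 \right)},28 \right)}}{2437} = \frac{\left(-8\right) \left(-4 - 8\right)}{2437} = \left(-8\right) \left(-12\right) \frac{1}{2437} = 96 \cdot \frac{1}{2437} = \frac{96}{2437}$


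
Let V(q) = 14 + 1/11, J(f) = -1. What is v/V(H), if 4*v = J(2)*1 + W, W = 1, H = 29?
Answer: 0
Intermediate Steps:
V(q) = 155/11 (V(q) = 14 + 1/11 = 155/11)
v = 0 (v = (-1*1 + 1)/4 = (-1 + 1)/4 = (¼)*0 = 0)
v/V(H) = 0/(155/11) = 0*(11/155) = 0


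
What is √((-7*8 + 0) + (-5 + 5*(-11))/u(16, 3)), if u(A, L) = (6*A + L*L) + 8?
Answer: 2*I*√180461/113 ≈ 7.5187*I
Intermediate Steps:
u(A, L) = 8 + L² + 6*A (u(A, L) = (6*A + L²) + 8 = (L² + 6*A) + 8 = 8 + L² + 6*A)
√((-7*8 + 0) + (-5 + 5*(-11))/u(16, 3)) = √((-7*8 + 0) + (-5 + 5*(-11))/(8 + 3² + 6*16)) = √((-56 + 0) + (-5 - 55)/(8 + 9 + 96)) = √(-56 - 60/113) = √(-6388/113) = 2*I*√180461/113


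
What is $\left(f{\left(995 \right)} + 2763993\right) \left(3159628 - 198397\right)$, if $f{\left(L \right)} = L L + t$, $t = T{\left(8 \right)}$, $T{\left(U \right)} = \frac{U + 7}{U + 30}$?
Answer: $\frac{422427594512469}{38} \approx 1.1117 \cdot 10^{13}$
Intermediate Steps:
$T{\left(U \right)} = \frac{7 + U}{30 + U}$
$t = \frac{15}{38}$ ($t = \frac{7 + 8}{30 + 8} = \frac{1}{38} \cdot 15 = \frac{15}{38} \approx 0.39474$)
$f{\left(L \right)} = \frac{15}{38} + L^{2}$ ($f{\left(L \right)} = L L + \frac{15}{38} = L^{2} + \frac{15}{38} = \frac{15}{38} + L^{2}$)
$\left(f{\left(995 \right)} + 2763993\right) \left(3159628 - 198397\right) = \left(\left(\frac{15}{38} + 995^{2}\right) + 2763993\right) \left(3159628 - 198397\right) = \left(\left(\frac{15}{38} + 990025\right) + 2763993\right) 2961231 = \left(\frac{37620965}{38} + 2763993\right) 2961231 = \frac{142652699}{38} \cdot 2961231 = \frac{422427594512469}{38}$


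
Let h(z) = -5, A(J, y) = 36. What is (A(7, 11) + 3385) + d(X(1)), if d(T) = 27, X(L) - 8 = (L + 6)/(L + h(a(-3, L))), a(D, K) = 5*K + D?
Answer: 3448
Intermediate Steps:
a(D, K) = D + 5*K
X(L) = 8 + (6 + L)/(-5 + L) (X(L) = 8 + (L + 6)/(L - 5) = 8 + (6 + L)/(-5 + L))
(A(7, 11) + 3385) + d(X(1)) = (36 + 3385) + 27 = 3421 + 27 = 3448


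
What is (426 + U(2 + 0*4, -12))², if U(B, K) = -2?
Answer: 179776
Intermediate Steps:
(426 + U(2 + 0*4, -12))² = (426 - 2)² = 424² = 179776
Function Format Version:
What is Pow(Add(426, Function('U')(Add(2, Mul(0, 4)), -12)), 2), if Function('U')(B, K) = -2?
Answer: 179776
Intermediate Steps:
Pow(Add(426, Function('U')(Add(2, Mul(0, 4)), -12)), 2) = Pow(Add(426, -2), 2) = Pow(424, 2) = 179776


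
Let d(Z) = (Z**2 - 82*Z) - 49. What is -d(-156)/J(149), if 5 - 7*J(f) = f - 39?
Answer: 37079/15 ≈ 2471.9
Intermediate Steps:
J(f) = 44/7 - f/7 (J(f) = 5/7 - (f - 39)/7 = 5/7 - (-39 + f)/7 = 5/7 + (39/7 - f/7) = 44/7 - f/7)
d(Z) = -49 + Z**2 - 82*Z
-d(-156)/J(149) = -(-49 + (-156)**2 - 82*(-156))/(44/7 - 1/7*149) = -(-49 + 24336 + 12792)/(44/7 - 149/7) = -37079/(-15) = -37079*(-1)/15 = -1*(-37079/15) = 37079/15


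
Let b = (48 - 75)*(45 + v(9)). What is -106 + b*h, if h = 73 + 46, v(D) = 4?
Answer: -157543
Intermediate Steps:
h = 119
b = -1323 (b = (48 - 75)*(45 + 4) = -27*49 = -1323)
-106 + b*h = -106 - 1323*119 = -106 - 157437 = -157543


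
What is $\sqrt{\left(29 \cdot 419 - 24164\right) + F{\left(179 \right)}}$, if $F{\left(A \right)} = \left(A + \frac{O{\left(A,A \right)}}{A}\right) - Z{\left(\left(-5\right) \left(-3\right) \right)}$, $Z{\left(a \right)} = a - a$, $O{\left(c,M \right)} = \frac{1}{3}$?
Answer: $\frac{i \sqrt{3412558209}}{537} \approx 108.78 i$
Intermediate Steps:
$O{\left(c,M \right)} = \frac{1}{3}$
$Z{\left(a \right)} = 0$
$F{\left(A \right)} = A + \frac{1}{3 A}$ ($F{\left(A \right)} = \left(A + \frac{1}{3 A}\right) - 0 = \left(A + \frac{1}{3 A}\right) + 0 = A + \frac{1}{3 A}$)
$\sqrt{\left(29 \cdot 419 - 24164\right) + F{\left(179 \right)}} = \sqrt{\left(29 \cdot 419 - 24164\right) + \left(179 + \frac{1}{3 \cdot 179}\right)} = \sqrt{\left(12151 - 24164\right) + \left(179 + \frac{1}{3} \cdot \frac{1}{179}\right)} = \sqrt{-12013 + \left(179 + \frac{1}{537}\right)} = \sqrt{-12013 + \frac{96124}{537}} = \sqrt{- \frac{6354857}{537}} = \frac{i \sqrt{3412558209}}{537}$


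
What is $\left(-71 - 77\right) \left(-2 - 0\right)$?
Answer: $296$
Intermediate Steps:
$\left(-71 - 77\right) \left(-2 - 0\right) = - 148 \left(-2 + 0\right) = \left(-148\right) \left(-2\right) = 296$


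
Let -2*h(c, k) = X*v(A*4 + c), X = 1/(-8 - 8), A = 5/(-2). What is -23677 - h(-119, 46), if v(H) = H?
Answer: -757535/32 ≈ -23673.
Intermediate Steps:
A = -5/2 (A = 5*(-1/2) = -5/2 ≈ -2.5000)
X = -1/16 (X = 1/(-16) = -1/16 ≈ -0.062500)
h(c, k) = -5/16 + c/32 (h(c, k) = -(-1)*(-5/2*4 + c)/32 = -(-1)*(-10 + c)/32 = -(5/8 - c/16)/2 = -5/16 + c/32)
-23677 - h(-119, 46) = -23677 - (-5/16 + (1/32)*(-119)) = -23677 - (-5/16 - 119/32) = -23677 - 1*(-129/32) = -23677 + 129/32 = -757535/32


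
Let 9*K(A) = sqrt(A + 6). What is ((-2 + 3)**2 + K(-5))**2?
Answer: 100/81 ≈ 1.2346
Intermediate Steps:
K(A) = sqrt(6 + A)/9 (K(A) = sqrt(A + 6)/9 = sqrt(6 + A)/9)
((-2 + 3)**2 + K(-5))**2 = ((-2 + 3)**2 + sqrt(6 - 5)/9)**2 = (1**2 + sqrt(1)/9)**2 = (1 + (1/9)*1)**2 = (1 + 1/9)**2 = (10/9)**2 = 100/81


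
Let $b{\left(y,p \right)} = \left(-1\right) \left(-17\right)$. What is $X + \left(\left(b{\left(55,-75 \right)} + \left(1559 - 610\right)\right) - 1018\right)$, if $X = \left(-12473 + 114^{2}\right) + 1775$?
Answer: $2246$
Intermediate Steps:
$b{\left(y,p \right)} = 17$
$X = 2298$ ($X = \left(-12473 + 12996\right) + 1775 = 523 + 1775 = 2298$)
$X + \left(\left(b{\left(55,-75 \right)} + \left(1559 - 610\right)\right) - 1018\right) = 2298 + \left(\left(17 + \left(1559 - 610\right)\right) - 1018\right) = 2298 + \left(\left(17 + 949\right) - 1018\right) = 2298 + \left(966 - 1018\right) = 2298 - 52 = 2246$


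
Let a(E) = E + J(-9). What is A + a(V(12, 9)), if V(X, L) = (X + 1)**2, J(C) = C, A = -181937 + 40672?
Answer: -141105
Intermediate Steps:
A = -141265
V(X, L) = (1 + X)**2
a(E) = -9 + E (a(E) = E - 9 = -9 + E)
A + a(V(12, 9)) = -141265 + (-9 + (1 + 12)**2) = -141265 + (-9 + 13**2) = -141265 + (-9 + 169) = -141265 + 160 = -141105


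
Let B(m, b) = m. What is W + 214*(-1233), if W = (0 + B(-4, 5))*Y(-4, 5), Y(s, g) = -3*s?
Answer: -263910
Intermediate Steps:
W = -48 (W = (0 - 4)*(-3*(-4)) = -4*12 = -48)
W + 214*(-1233) = -48 + 214*(-1233) = -48 - 263862 = -263910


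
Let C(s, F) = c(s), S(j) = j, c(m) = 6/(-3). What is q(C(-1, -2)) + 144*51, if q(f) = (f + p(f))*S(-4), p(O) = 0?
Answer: 7352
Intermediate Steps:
c(m) = -2 (c(m) = 6*(-1/3) = -2)
C(s, F) = -2
q(f) = -4*f (q(f) = (f + 0)*(-4) = f*(-4) = -4*f)
q(C(-1, -2)) + 144*51 = -4*(-2) + 144*51 = 8 + 7344 = 7352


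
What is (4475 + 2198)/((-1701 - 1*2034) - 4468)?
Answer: -6673/8203 ≈ -0.81348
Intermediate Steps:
(4475 + 2198)/((-1701 - 1*2034) - 4468) = 6673/((-1701 - 2034) - 4468) = 6673/(-3735 - 4468) = 6673/(-8203) = 6673*(-1/8203) = -6673/8203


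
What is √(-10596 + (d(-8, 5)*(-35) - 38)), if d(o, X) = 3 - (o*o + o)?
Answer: I*√8779 ≈ 93.696*I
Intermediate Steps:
d(o, X) = 3 - o - o² (d(o, X) = 3 - (o² + o) = 3 - (o + o²) = 3 + (-o - o²) = 3 - o - o²)
√(-10596 + (d(-8, 5)*(-35) - 38)) = √(-10596 + ((3 - 1*(-8) - 1*(-8)²)*(-35) - 38)) = √(-10596 + ((3 + 8 - 1*64)*(-35) - 38)) = √(-10596 + ((3 + 8 - 64)*(-35) - 38)) = √(-10596 + (-53*(-35) - 38)) = √(-10596 + (1855 - 38)) = √(-10596 + 1817) = √(-8779) = I*√8779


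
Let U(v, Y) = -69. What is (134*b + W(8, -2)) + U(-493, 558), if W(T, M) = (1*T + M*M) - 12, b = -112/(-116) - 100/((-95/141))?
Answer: 10991789/551 ≈ 19949.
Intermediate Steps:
b = 82312/551 (b = -112*(-1/116) - 100/((-95*1/141)) = 28/29 - 100/(-95/141) = 28/29 - 100*(-141/95) = 28/29 + 2820/19 = 82312/551 ≈ 149.39)
W(T, M) = -12 + T + M² (W(T, M) = (T + M²) - 12 = -12 + T + M²)
(134*b + W(8, -2)) + U(-493, 558) = (134*(82312/551) + (-12 + 8 + (-2)²)) - 69 = (11029808/551 + (-12 + 8 + 4)) - 69 = (11029808/551 + 0) - 69 = 11029808/551 - 69 = 10991789/551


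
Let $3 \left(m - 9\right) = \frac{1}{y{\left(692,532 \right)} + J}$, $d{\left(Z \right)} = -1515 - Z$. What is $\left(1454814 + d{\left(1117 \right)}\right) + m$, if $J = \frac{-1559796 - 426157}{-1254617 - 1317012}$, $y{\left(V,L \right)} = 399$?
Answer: $\frac{4478844249290081}{3084197772} \approx 1.4522 \cdot 10^{6}$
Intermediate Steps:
$J = \frac{1985953}{2571629}$ ($J = - \frac{1985953}{-2571629} = \left(-1985953\right) \left(- \frac{1}{2571629}\right) = \frac{1985953}{2571629} \approx 0.77225$)
$m = \frac{27760351577}{3084197772}$ ($m = 9 + \frac{1}{3 \left(399 + \frac{1985953}{2571629}\right)} = 9 + \frac{1}{3 \cdot \frac{1028065924}{2571629}} = 9 + \frac{1}{3} \cdot \frac{2571629}{1028065924} = 9 + \frac{2571629}{3084197772} = \frac{27760351577}{3084197772} \approx 9.0008$)
$\left(1454814 + d{\left(1117 \right)}\right) + m = \left(1454814 - 2632\right) + \frac{27760351577}{3084197772} = 1452182 + \frac{27760351577}{3084197772} = \frac{4478844249290081}{3084197772}$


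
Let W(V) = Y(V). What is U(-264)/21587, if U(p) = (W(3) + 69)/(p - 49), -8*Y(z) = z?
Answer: -549/54053848 ≈ -1.0157e-5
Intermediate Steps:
Y(z) = -z/8
W(V) = -V/8
U(p) = 549/(8*(-49 + p)) (U(p) = (-⅛*3 + 69)/(p - 49) = (-3/8 + 69)/(-49 + p) = 549/(8*(-49 + p)))
U(-264)/21587 = (549/(8*(-49 - 264)))/21587 = ((549/8)/(-313))*(1/21587) = ((549/8)*(-1/313))*(1/21587) = -549/2504*1/21587 = -549/54053848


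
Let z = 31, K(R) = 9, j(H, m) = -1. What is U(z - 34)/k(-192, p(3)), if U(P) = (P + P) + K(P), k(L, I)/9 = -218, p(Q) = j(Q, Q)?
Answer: -1/654 ≈ -0.0015291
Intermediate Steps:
p(Q) = -1
k(L, I) = -1962 (k(L, I) = 9*(-218) = -1962)
U(P) = 9 + 2*P (U(P) = (P + P) + 9 = 2*P + 9 = 9 + 2*P)
U(z - 34)/k(-192, p(3)) = (9 + 2*(31 - 34))/(-1962) = (9 + 2*(-3))*(-1/1962) = (9 - 6)*(-1/1962) = 3*(-1/1962) = -1/654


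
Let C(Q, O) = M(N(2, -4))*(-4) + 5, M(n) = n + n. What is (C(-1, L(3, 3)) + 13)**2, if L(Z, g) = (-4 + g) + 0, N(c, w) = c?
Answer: 4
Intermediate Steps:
M(n) = 2*n
L(Z, g) = -4 + g
C(Q, O) = -11 (C(Q, O) = (2*2)*(-4) + 5 = 4*(-4) + 5 = -16 + 5 = -11)
(C(-1, L(3, 3)) + 13)**2 = (-11 + 13)**2 = 2**2 = 4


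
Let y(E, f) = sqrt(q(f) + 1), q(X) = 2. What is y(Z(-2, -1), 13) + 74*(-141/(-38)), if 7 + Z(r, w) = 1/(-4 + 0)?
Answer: 5217/19 + sqrt(3) ≈ 276.31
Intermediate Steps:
Z(r, w) = -29/4 (Z(r, w) = -7 + 1/(-4 + 0) = -7 + 1/(-4) = -7 - 1/4 = -29/4)
y(E, f) = sqrt(3) (y(E, f) = sqrt(2 + 1) = sqrt(3))
y(Z(-2, -1), 13) + 74*(-141/(-38)) = sqrt(3) + 74*(-141/(-38)) = sqrt(3) + 74*(-141*(-1/38)) = sqrt(3) + 74*(141/38) = sqrt(3) + 5217/19 = 5217/19 + sqrt(3)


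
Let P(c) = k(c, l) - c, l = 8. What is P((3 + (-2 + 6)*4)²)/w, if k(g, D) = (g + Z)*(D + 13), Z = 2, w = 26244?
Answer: 3631/13122 ≈ 0.27671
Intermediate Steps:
k(g, D) = (2 + g)*(13 + D) (k(g, D) = (g + 2)*(D + 13) = (2 + g)*(13 + D))
P(c) = 42 + 20*c (P(c) = (26 + 2*8 + 13*c + 8*c) - c = (26 + 16 + 13*c + 8*c) - c = (42 + 21*c) - c = 42 + 20*c)
P((3 + (-2 + 6)*4)²)/w = (42 + 20*(3 + (-2 + 6)*4)²)/26244 = (42 + 20*(3 + 4*4)²)*(1/26244) = (42 + 20*(3 + 16)²)*(1/26244) = (42 + 20*19²)*(1/26244) = (42 + 20*361)*(1/26244) = (42 + 7220)*(1/26244) = 7262*(1/26244) = 3631/13122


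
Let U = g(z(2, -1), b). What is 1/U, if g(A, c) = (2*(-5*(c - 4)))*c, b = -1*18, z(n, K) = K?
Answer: -1/3960 ≈ -0.00025253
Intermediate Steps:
b = -18
g(A, c) = c*(40 - 10*c) (g(A, c) = (2*(-5*(-4 + c)))*c = (2*(20 - 5*c))*c = (40 - 10*c)*c = c*(40 - 10*c))
U = -3960 (U = 10*(-18)*(4 - 1*(-18)) = 10*(-18)*(4 + 18) = 10*(-18)*22 = -3960)
1/U = 1/(-3960) = -1/3960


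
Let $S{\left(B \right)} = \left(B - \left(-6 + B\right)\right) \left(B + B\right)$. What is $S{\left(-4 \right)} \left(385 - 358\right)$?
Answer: $-1296$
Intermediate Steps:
$S{\left(B \right)} = 12 B$ ($S{\left(B \right)} = 6 \cdot 2 B = 12 B$)
$S{\left(-4 \right)} \left(385 - 358\right) = 12 \left(-4\right) \left(385 - 358\right) = - 48 \left(385 - 358\right) = \left(-48\right) 27 = -1296$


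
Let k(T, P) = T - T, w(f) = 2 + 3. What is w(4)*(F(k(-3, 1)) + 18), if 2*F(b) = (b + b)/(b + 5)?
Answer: 90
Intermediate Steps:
w(f) = 5
k(T, P) = 0
F(b) = b/(5 + b) (F(b) = ((b + b)/(b + 5))/2 = ((2*b)/(5 + b))/2 = (2*b/(5 + b))/2 = b/(5 + b))
w(4)*(F(k(-3, 1)) + 18) = 5*(0/(5 + 0) + 18) = 5*(0/5 + 18) = 5*(0*(⅕) + 18) = 5*(0 + 18) = 5*18 = 90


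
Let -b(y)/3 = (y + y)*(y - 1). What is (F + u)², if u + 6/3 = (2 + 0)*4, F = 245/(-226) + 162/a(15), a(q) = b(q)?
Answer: 358496356/15642025 ≈ 22.919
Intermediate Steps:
b(y) = -6*y*(-1 + y) (b(y) = -3*(y + y)*(y - 1) = -3*2*y*(-1 + y) = -6*y*(-1 + y))
a(q) = 6*q*(1 - q)
F = -4796/3955 (F = 245/(-226) + 162/((6*15*(1 - 1*15))) = 245*(-1/226) + 162/((6*15*(1 - 15))) = -245/226 + 162/((6*15*(-14))) = -245/226 + 162/(-1260) = -245/226 + 162*(-1/1260) = -245/226 - 9/70 = -4796/3955 ≈ -1.2126)
u = 6 (u = -2 + (2 + 0)*4 = -2 + 2*4 = -2 + 8 = 6)
(F + u)² = (-4796/3955 + 6)² = (18934/3955)² = 358496356/15642025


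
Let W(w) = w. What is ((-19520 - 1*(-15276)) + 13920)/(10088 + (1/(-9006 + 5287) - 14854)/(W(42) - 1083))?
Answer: 12486810268/13036907393 ≈ 0.95780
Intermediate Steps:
((-19520 - 1*(-15276)) + 13920)/(10088 + (1/(-9006 + 5287) - 14854)/(W(42) - 1083)) = ((-19520 - 1*(-15276)) + 13920)/(10088 + (1/(-9006 + 5287) - 14854)/(42 - 1083)) = ((-19520 + 15276) + 13920)/(10088 + (1/(-3719) - 14854)/(-1041)) = (-4244 + 13920)/(10088 + (-1/3719 - 14854)*(-1/1041)) = 9676/(10088 - 55242027/3719*(-1/1041)) = 9676/(10088 + 18414009/1290493) = 9676/(13036907393/1290493) = 9676*(1290493/13036907393) = 12486810268/13036907393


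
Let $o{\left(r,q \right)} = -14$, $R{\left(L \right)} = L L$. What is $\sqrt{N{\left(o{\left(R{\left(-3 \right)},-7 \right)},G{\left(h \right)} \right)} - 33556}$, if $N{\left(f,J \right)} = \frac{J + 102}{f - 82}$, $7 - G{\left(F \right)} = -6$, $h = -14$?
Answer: $\frac{i \sqrt{19328946}}{24} \approx 183.19 i$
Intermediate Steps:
$R{\left(L \right)} = L^{2}$
$G{\left(F \right)} = 13$ ($G{\left(F \right)} = 7 - -6 = 7 + 6 = 13$)
$N{\left(f,J \right)} = \frac{102 + J}{-82 + f}$
$\sqrt{N{\left(o{\left(R{\left(-3 \right)},-7 \right)},G{\left(h \right)} \right)} - 33556} = \sqrt{\frac{102 + 13}{-82 - 14} - 33556} = \sqrt{\frac{1}{-96} \cdot 115 - 33556} = \sqrt{\left(- \frac{1}{96}\right) 115 - 33556} = \sqrt{- \frac{115}{96} - 33556} = \sqrt{- \frac{3221491}{96}} = \frac{i \sqrt{19328946}}{24}$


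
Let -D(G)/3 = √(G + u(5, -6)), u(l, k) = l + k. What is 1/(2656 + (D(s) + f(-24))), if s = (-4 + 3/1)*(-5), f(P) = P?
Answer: 1/2626 ≈ 0.00038081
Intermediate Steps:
s = 5 (s = (-4 + 3*1)*(-5) = (-4 + 3)*(-5) = -1*(-5) = 5)
u(l, k) = k + l
D(G) = -3*√(-1 + G) (D(G) = -3*√(G + (-6 + 5)) = -3*√(G - 1) = -3*√(-1 + G))
1/(2656 + (D(s) + f(-24))) = 1/(2656 + (-3*√(-1 + 5) - 24)) = 1/(2656 + (-3*√4 - 24)) = 1/(2656 + (-3*2 - 24)) = 1/(2656 + (-6 - 24)) = 1/(2656 - 30) = 1/2626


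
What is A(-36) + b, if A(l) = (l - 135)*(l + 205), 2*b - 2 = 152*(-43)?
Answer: -32166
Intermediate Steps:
b = -3267 (b = 1 + (152*(-43))/2 = 1 + (1/2)*(-6536) = 1 - 3268 = -3267)
A(l) = (-135 + l)*(205 + l)
A(-36) + b = (-27675 + (-36)**2 + 70*(-36)) - 3267 = (-27675 + 1296 - 2520) - 3267 = -28899 - 3267 = -32166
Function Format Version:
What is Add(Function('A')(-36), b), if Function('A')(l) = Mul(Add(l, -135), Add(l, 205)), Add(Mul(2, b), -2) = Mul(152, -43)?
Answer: -32166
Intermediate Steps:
b = -3267 (b = Add(1, Mul(Rational(1, 2), Mul(152, -43))) = Add(1, Mul(Rational(1, 2), -6536)) = Add(1, -3268) = -3267)
Function('A')(l) = Mul(Add(-135, l), Add(205, l))
Add(Function('A')(-36), b) = Add(Add(-27675, Pow(-36, 2), Mul(70, -36)), -3267) = Add(Add(-27675, 1296, -2520), -3267) = Add(-28899, -3267) = -32166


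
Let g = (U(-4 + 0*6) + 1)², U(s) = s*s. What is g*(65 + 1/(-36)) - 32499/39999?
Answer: 9012331355/479988 ≈ 18776.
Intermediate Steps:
U(s) = s²
g = 289 (g = ((-4 + 0*6)² + 1)² = ((-4 + 0)² + 1)² = ((-4)² + 1)² = (16 + 1)² = 17² = 289)
g*(65 + 1/(-36)) - 32499/39999 = 289*(65 + 1/(-36)) - 32499/39999 = 289*(65 - 1/36) - 32499/39999 = 289*(2339/36) - 1*10833/13333 = 675971/36 - 10833/13333 = 9012331355/479988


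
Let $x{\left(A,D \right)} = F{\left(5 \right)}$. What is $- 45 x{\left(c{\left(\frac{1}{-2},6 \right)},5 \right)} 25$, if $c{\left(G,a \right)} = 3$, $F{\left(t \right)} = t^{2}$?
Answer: $-28125$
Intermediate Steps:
$x{\left(A,D \right)} = 25$ ($x{\left(A,D \right)} = 5^{2} = 25$)
$- 45 x{\left(c{\left(\frac{1}{-2},6 \right)},5 \right)} 25 = \left(-45\right) 25 \cdot 25 = \left(-1125\right) 25 = -28125$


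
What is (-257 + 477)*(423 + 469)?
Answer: 196240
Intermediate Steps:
(-257 + 477)*(423 + 469) = 220*892 = 196240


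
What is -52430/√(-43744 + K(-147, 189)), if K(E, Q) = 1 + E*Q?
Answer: 3745*I*√71526/5109 ≈ 196.04*I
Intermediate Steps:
-52430/√(-43744 + K(-147, 189)) = -52430/√(-43744 + (1 - 147*189)) = -52430/√(-43744 + (1 - 27783)) = -52430/√(-43744 - 27782) = -52430*(-I*√71526/71526) = -(-3745)*I*√71526/5109 = 3745*I*√71526/5109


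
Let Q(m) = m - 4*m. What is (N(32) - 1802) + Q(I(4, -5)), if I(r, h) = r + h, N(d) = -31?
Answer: -1830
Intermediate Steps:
I(r, h) = h + r
Q(m) = -3*m
(N(32) - 1802) + Q(I(4, -5)) = (-31 - 1802) - 3*(-5 + 4) = -1833 - 3*(-1) = -1833 + 3 = -1830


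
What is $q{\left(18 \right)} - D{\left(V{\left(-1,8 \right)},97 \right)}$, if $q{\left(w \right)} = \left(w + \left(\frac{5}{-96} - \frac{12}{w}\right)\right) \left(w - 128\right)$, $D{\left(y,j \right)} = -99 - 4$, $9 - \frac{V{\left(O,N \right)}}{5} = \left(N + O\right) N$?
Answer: $- \frac{28767}{16} \approx -1797.9$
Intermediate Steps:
$V{\left(O,N \right)} = 45 - 5 N \left(N + O\right)$ ($V{\left(O,N \right)} = 45 - 5 \left(N + O\right) N = 45 - 5 N \left(N + O\right)$)
$D{\left(y,j \right)} = -103$ ($D{\left(y,j \right)} = -99 - 4 = -103$)
$q{\left(w \right)} = \left(-128 + w\right) \left(- \frac{5}{96} + w - \frac{12}{w}\right)$ ($q{\left(w \right)} = \left(w + \left(5 \left(- \frac{1}{96}\right) - \frac{12}{w}\right)\right) \left(-128 + w\right) = \left(w - \left(\frac{5}{96} + \frac{12}{w}\right)\right) \left(-128 + w\right) = \left(- \frac{5}{96} + w - \frac{12}{w}\right) \left(-128 + w\right) = \left(-128 + w\right) \left(- \frac{5}{96} + w - \frac{12}{w}\right)$)
$q{\left(18 \right)} - D{\left(V{\left(-1,8 \right)},97 \right)} = \left(- \frac{16}{3} + 18^{2} + \frac{1536}{18} - \frac{36879}{16}\right) - -103 = \left(- \frac{16}{3} + 324 + 1536 \cdot \frac{1}{18} - \frac{36879}{16}\right) + 103 = \left(- \frac{16}{3} + 324 + \frac{256}{3} - \frac{36879}{16}\right) + 103 = - \frac{30415}{16} + 103 = - \frac{28767}{16}$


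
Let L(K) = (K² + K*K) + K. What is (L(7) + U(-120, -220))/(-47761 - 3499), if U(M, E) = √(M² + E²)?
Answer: -21/10252 - √157/2563 ≈ -0.0069372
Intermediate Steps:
U(M, E) = √(E² + M²)
L(K) = K + 2*K² (L(K) = (K² + K²) + K = 2*K² + K = K + 2*K²)
(L(7) + U(-120, -220))/(-47761 - 3499) = (7*(1 + 2*7) + √((-220)² + (-120)²))/(-47761 - 3499) = (7*(1 + 14) + √(48400 + 14400))/(-51260) = (7*15 + √62800)*(-1/51260) = (105 + 20*√157)*(-1/51260) = -21/10252 - √157/2563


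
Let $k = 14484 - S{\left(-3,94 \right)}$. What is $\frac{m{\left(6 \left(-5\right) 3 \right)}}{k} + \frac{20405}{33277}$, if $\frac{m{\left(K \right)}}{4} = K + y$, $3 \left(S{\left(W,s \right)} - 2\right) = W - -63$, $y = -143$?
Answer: $\frac{132041473}{240625987} \approx 0.54874$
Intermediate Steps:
$S{\left(W,s \right)} = 23 + \frac{W}{3}$ ($S{\left(W,s \right)} = 2 + \frac{W - -63}{3} = 2 + \frac{W + 63}{3} = 2 + \frac{63 + W}{3} = 2 + \left(21 + \frac{W}{3}\right) = 23 + \frac{W}{3}$)
$k = 14462$ ($k = 14484 - \left(23 + \frac{1}{3} \left(-3\right)\right) = 14484 - \left(23 - 1\right) = 14484 - 22 = 14462$)
$m{\left(K \right)} = -572 + 4 K$ ($m{\left(K \right)} = 4 \left(K - 143\right) = 4 \left(-143 + K\right) = -572 + 4 K$)
$\frac{m{\left(6 \left(-5\right) 3 \right)}}{k} + \frac{20405}{33277} = \frac{-572 + 4 \cdot 6 \left(-5\right) 3}{14462} + \frac{20405}{33277} = \left(-572 + 4 \left(\left(-30\right) 3\right)\right) \frac{1}{14462} + 20405 \cdot \frac{1}{33277} = \left(-572 + 4 \left(-90\right)\right) \frac{1}{14462} + \frac{20405}{33277} = \left(-572 - 360\right) \frac{1}{14462} + \frac{20405}{33277} = \left(-932\right) \frac{1}{14462} + \frac{20405}{33277} = - \frac{466}{7231} + \frac{20405}{33277} = \frac{132041473}{240625987}$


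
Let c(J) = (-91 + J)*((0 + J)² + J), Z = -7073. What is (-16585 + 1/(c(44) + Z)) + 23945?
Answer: 736978879/100133 ≈ 7360.0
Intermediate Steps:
c(J) = (-91 + J)*(J + J²) (c(J) = (-91 + J)*(J² + J) = (-91 + J)*(J + J²))
(-16585 + 1/(c(44) + Z)) + 23945 = (-16585 + 1/(44*(-91 + 44² - 90*44) - 7073)) + 23945 = (-16585 + 1/(44*(-91 + 1936 - 3960) - 7073)) + 23945 = (-16585 + 1/(44*(-2115) - 7073)) + 23945 = (-16585 + 1/(-93060 - 7073)) + 23945 = (-16585 + 1/(-100133)) + 23945 = (-16585 - 1/100133) + 23945 = -1660705806/100133 + 23945 = 736978879/100133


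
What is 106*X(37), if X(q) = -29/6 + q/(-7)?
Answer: -22525/21 ≈ -1072.6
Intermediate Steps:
X(q) = -29/6 - q/7 (X(q) = -29*1/6 + q*(-1/7) = -29/6 - q/7)
106*X(37) = 106*(-29/6 - 1/7*37) = 106*(-29/6 - 37/7) = 106*(-425/42) = -22525/21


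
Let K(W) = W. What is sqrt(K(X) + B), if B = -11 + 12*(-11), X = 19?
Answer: 2*I*sqrt(31) ≈ 11.136*I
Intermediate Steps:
B = -143 (B = -11 - 132 = -143)
sqrt(K(X) + B) = sqrt(19 - 143) = sqrt(-124) = 2*I*sqrt(31)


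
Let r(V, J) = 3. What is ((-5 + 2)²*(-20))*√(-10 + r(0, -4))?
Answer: -180*I*√7 ≈ -476.24*I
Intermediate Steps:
((-5 + 2)²*(-20))*√(-10 + r(0, -4)) = ((-5 + 2)²*(-20))*√(-10 + 3) = ((-3)²*(-20))*√(-7) = (9*(-20))*(I*√7) = -180*I*√7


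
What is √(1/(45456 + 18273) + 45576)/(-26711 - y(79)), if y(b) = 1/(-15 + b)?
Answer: -64*√20566855880305/36315014715 ≈ -0.0079924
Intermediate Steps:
√(1/(45456 + 18273) + 45576)/(-26711 - y(79)) = √(1/(45456 + 18273) + 45576)/(-26711 - 1/(-15 + 79)) = √(1/63729 + 45576)/(-26711 - 1/64) = √(1/63729 + 45576)/(-26711 - 1*1/64) = √(2904512905/63729)/(-26711 - 1/64) = (√20566855880305/21243)/(-1709505/64) = (√20566855880305/21243)*(-64/1709505) = -64*√20566855880305/36315014715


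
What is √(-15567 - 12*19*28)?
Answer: 9*I*√271 ≈ 148.16*I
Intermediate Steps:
√(-15567 - 12*19*28) = √(-15567 - 228*28) = √(-15567 - 6384) = √(-21951) = 9*I*√271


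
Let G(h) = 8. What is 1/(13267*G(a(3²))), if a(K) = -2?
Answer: 1/106136 ≈ 9.4219e-6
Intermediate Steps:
1/(13267*G(a(3²))) = 1/(13267*8) = 1/106136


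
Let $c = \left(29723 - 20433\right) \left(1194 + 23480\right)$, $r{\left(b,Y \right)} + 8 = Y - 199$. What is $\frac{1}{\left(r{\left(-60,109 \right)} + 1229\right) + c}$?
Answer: $\frac{1}{229222591} \approx 4.3626 \cdot 10^{-9}$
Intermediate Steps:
$r{\left(b,Y \right)} = -207 + Y$ ($r{\left(b,Y \right)} = -8 + \left(Y - 199\right) = -8 + \left(-199 + Y\right) = -207 + Y$)
$c = 229221460$ ($c = 9290 \cdot 24674 = 229221460$)
$\frac{1}{\left(r{\left(-60,109 \right)} + 1229\right) + c} = \frac{1}{\left(\left(-207 + 109\right) + 1229\right) + 229221460} = \frac{1}{\left(-98 + 1229\right) + 229221460} = \frac{1}{1131 + 229221460} = \frac{1}{229222591}$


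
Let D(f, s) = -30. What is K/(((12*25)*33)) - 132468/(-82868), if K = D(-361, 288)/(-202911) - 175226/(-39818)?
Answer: 147203950105098769/92060767024581300 ≈ 1.5990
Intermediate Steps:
K = 5926079571/1346585033 (K = -30/(-202911) - 175226/(-39818) = -30*(-1/202911) - 175226*(-1/39818) = 10/67637 + 87613/19909 = 5926079571/1346585033 ≈ 4.4008)
K/(((12*25)*33)) - 132468/(-82868) = 5926079571/(1346585033*(((12*25)*33))) - 132468/(-82868) = 5926079571/(1346585033*((300*33))) - 132468*(-1/82868) = (5926079571/1346585033)/9900 + 33117/20717 = (5926079571/1346585033)*(1/9900) + 33117/20717 = 1975359857/4443730608900 + 33117/20717 = 147203950105098769/92060767024581300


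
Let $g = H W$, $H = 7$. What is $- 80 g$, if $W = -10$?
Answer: $5600$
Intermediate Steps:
$g = -70$ ($g = 7 \left(-10\right) = -70$)
$- 80 g = \left(-80\right) \left(-70\right) = 5600$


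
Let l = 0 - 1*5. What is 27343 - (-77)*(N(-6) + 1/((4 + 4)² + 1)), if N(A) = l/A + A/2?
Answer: 10599167/390 ≈ 27177.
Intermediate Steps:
l = -5 (l = 0 - 5 = -5)
N(A) = A/2 - 5/A (N(A) = -5/A + A/2 = A/2 - 5/A)
27343 - (-77)*(N(-6) + 1/((4 + 4)² + 1)) = 27343 - (-77)*(((½)*(-6) - 5/(-6)) + 1/((4 + 4)² + 1)) = 27343 - (-77)*((-3 - 5*(-⅙)) + 1/(8² + 1)) = 27343 - (-77)*((-3 + ⅚) + 1/(64 + 1)) = 27343 - (-77)*(-13/6 + 1/65) = 27343 - (-77)*(-839)/390 = 27343 - 1*64603/390 = 27343 - 64603/390 = 10599167/390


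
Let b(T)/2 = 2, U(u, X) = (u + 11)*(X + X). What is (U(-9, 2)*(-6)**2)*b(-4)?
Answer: 1152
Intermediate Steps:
U(u, X) = 2*X*(11 + u) (U(u, X) = (11 + u)*(2*X) = 2*X*(11 + u))
b(T) = 4 (b(T) = 2*2 = 4)
(U(-9, 2)*(-6)**2)*b(-4) = ((2*2*(11 - 9))*(-6)**2)*4 = ((2*2*2)*36)*4 = (8*36)*4 = 288*4 = 1152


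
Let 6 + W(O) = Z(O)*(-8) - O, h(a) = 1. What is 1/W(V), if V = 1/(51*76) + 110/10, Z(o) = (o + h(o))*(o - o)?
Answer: -3876/65893 ≈ -0.058823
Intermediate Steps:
Z(o) = 0 (Z(o) = (o + 1)*(o - o) = (1 + o)*0 = 0)
V = 42637/3876 (V = (1/51)*(1/76) + 110*(⅒) = 1/3876 + 11 = 42637/3876 ≈ 11.000)
W(O) = -6 - O (W(O) = -6 + (0*(-8) - O) = -6 + (0 - O) = -6 - O)
1/W(V) = 1/(-6 - 1*42637/3876) = 1/(-6 - 42637/3876) = 1/(-65893/3876) = -3876/65893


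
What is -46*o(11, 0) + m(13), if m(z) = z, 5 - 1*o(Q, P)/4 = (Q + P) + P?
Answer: 1117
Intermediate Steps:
o(Q, P) = 20 - 8*P - 4*Q (o(Q, P) = 20 - 4*((Q + P) + P) = 20 - 4*((P + Q) + P) = 20 - 4*(Q + 2*P) = 20 + (-8*P - 4*Q) = 20 - 8*P - 4*Q)
-46*o(11, 0) + m(13) = -46*(20 - 8*0 - 4*11) + 13 = -46*(20 + 0 - 44) + 13 = -46*(-24) + 13 = 1104 + 13 = 1117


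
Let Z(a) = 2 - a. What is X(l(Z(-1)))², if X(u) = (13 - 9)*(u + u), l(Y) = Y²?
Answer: 5184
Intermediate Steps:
X(u) = 8*u (X(u) = 4*(2*u) = 8*u)
X(l(Z(-1)))² = (8*(2 - 1*(-1))²)² = (8*(2 + 1)²)² = (8*3²)² = (8*9)² = 72² = 5184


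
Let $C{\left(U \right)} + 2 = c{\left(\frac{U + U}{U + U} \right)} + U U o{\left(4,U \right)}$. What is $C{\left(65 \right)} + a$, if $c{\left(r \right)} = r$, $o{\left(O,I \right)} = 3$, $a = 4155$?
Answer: $16829$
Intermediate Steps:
$C{\left(U \right)} = -1 + 3 U^{2}$ ($C{\left(U \right)} = -2 + \left(\frac{U + U}{U + U} + U U 3\right) = -2 + \left(\frac{2 U}{2 U} + U^{2} \cdot 3\right) = -2 + \left(2 U \frac{1}{2 U} + 3 U^{2}\right) = -2 + \left(1 + 3 U^{2}\right) = -1 + 3 U^{2}$)
$C{\left(65 \right)} + a = \left(-1 + 3 \cdot 65^{2}\right) + 4155 = \left(-1 + 3 \cdot 4225\right) + 4155 = \left(-1 + 12675\right) + 4155 = 12674 + 4155 = 16829$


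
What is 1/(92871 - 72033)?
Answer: 1/20838 ≈ 4.7989e-5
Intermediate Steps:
1/(92871 - 72033) = 1/20838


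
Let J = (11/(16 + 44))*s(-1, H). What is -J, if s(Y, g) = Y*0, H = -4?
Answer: 0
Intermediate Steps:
s(Y, g) = 0
J = 0 (J = (11/(16 + 44))*0 = (11/60)*0 = 0)
-J = -1*0 = 0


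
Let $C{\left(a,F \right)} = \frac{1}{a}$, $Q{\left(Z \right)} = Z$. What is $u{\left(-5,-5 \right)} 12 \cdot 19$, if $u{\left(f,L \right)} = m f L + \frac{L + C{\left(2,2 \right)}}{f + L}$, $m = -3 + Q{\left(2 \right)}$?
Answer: $- \frac{27987}{5} \approx -5597.4$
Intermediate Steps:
$m = -1$ ($m = -3 + 2 = -1$)
$u{\left(f,L \right)} = \frac{\frac{1}{2} + L}{L + f} - L f$ ($u{\left(f,L \right)} = - f L + \frac{L + \frac{1}{2}}{f + L} = - L f + \frac{L + \frac{1}{2}}{L + f} = - L f + \frac{\frac{1}{2} + L}{L + f} = \frac{\frac{1}{2} + L}{L + f} - L f$)
$u{\left(-5,-5 \right)} 12 \cdot 19 = \frac{\frac{1}{2} - 5 - - 5 \left(-5\right)^{2} - - 5 \left(-5\right)^{2}}{-5 - 5} \cdot 12 \cdot 19 = \frac{\frac{1}{2} - 5 - \left(-5\right) 25 - \left(-5\right) 25}{-10} \cdot 12 \cdot 19 = - \frac{\frac{1}{2} - 5 + 125 + 125}{10} \cdot 12 \cdot 19 = \left(- \frac{1}{10}\right) \frac{491}{2} \cdot 12 \cdot 19 = \left(- \frac{491}{20}\right) 12 \cdot 19 = \left(- \frac{1473}{5}\right) 19 = - \frac{27987}{5}$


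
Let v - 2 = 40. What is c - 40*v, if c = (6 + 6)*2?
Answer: -1656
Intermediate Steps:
c = 24 (c = 12*2 = 24)
v = 42 (v = 2 + 40 = 42)
c - 40*v = 24 - 40*42 = 24 - 1680 = -1656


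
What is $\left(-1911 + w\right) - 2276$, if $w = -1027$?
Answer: $-5214$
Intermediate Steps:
$\left(-1911 + w\right) - 2276 = \left(-1911 - 1027\right) - 2276 = -2938 - 2276 = -5214$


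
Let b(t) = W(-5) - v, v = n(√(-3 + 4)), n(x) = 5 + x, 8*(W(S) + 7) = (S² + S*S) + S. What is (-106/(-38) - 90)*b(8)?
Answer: 97763/152 ≈ 643.18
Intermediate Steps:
W(S) = -7 + S²/4 + S/8 (W(S) = -7 + ((S² + S*S) + S)/8 = -7 + ((S² + S²) + S)/8 = -7 + (2*S² + S)/8 = -7 + (S + 2*S²)/8 = -7 + (S²/4 + S/8) = -7 + S²/4 + S/8)
v = 6 (v = 5 + √(-3 + 4) = 5 + √1 = 5 + 1 = 6)
b(t) = -59/8 (b(t) = (-7 + (¼)*(-5)² + (⅛)*(-5)) - 1*6 = (-7 + (¼)*25 - 5/8) - 6 = (-7 + 25/4 - 5/8) - 6 = -11/8 - 6 = -59/8)
(-106/(-38) - 90)*b(8) = (-106/(-38) - 90)*(-59/8) = (-106*(-1/38) - 90)*(-59/8) = (53/19 - 90)*(-59/8) = -1657/19*(-59/8) = 97763/152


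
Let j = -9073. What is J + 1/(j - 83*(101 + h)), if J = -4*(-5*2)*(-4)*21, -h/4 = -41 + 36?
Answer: -64229761/19116 ≈ -3360.0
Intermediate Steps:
h = 20 (h = -4*(-41 + 36) = -4*(-5) = 20)
J = -3360 (J = -(-40)*(-4)*21 = -4*40*21 = -160*21 = -3360)
J + 1/(j - 83*(101 + h)) = -3360 + 1/(-9073 - 83*(101 + 20)) = -3360 + 1/(-9073 - 83*121) = -3360 + 1/(-9073 - 10043) = -3360 + 1/(-19116) = -3360 - 1/19116 = -64229761/19116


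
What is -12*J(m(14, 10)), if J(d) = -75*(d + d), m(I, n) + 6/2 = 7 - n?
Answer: -10800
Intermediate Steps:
m(I, n) = 4 - n (m(I, n) = -3 + (7 - n) = 4 - n)
J(d) = -150*d
-12*J(m(14, 10)) = -(-1800)*(4 - 1*10) = -(-1800)*(4 - 10) = -(-1800)*(-6) = -12*900 = -10800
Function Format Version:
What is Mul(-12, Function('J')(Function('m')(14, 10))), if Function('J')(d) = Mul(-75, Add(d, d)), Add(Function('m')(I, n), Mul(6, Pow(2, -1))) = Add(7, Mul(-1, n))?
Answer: -10800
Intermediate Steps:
Function('m')(I, n) = Add(4, Mul(-1, n)) (Function('m')(I, n) = Add(-3, Add(7, Mul(-1, n))) = Add(4, Mul(-1, n)))
Function('J')(d) = Mul(-150, d) (Function('J')(d) = Mul(-75, Mul(2, d)) = Mul(-150, d))
Mul(-12, Function('J')(Function('m')(14, 10))) = Mul(-12, Mul(-150, Add(4, Mul(-1, 10)))) = Mul(-12, Mul(-150, Add(4, -10))) = Mul(-12, Mul(-150, -6)) = Mul(-12, 900) = -10800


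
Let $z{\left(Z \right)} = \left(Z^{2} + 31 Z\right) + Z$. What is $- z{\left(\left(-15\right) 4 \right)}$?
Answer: $-1680$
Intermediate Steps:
$z{\left(Z \right)} = Z^{2} + 32 Z$
$- z{\left(\left(-15\right) 4 \right)} = - \left(-15\right) 4 \left(32 - 60\right) = - \left(-60\right) \left(32 - 60\right) = - \left(-60\right) \left(-28\right) = \left(-1\right) 1680 = -1680$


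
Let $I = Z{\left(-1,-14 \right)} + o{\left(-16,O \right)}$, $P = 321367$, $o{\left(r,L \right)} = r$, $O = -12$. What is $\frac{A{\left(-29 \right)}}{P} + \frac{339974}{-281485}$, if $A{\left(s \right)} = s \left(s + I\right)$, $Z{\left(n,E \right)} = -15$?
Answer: $- \frac{108766640558}{90459989995} \approx -1.2024$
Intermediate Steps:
$I = -31$ ($I = -15 - 16 = -31$)
$A{\left(s \right)} = s \left(-31 + s\right)$ ($A{\left(s \right)} = s \left(s - 31\right) = s \left(-31 + s\right)$)
$\frac{A{\left(-29 \right)}}{P} + \frac{339974}{-281485} = \frac{\left(-29\right) \left(-31 - 29\right)}{321367} + \frac{339974}{-281485} = \left(-29\right) \left(-60\right) \frac{1}{321367} + 339974 \left(- \frac{1}{281485}\right) = 1740 \cdot \frac{1}{321367} - \frac{339974}{281485} = \frac{1740}{321367} - \frac{339974}{281485} = - \frac{108766640558}{90459989995}$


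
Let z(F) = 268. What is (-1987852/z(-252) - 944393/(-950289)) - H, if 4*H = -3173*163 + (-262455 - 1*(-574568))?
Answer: 5584457094157/127338726 ≈ 43855.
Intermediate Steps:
H = -102543/2 (H = (-3173*163 + (-262455 - 1*(-574568)))/4 = (-517199 + (-262455 + 574568))/4 = (-517199 + 312113)/4 = (1/4)*(-205086) = -102543/2 ≈ -51272.)
(-1987852/z(-252) - 944393/(-950289)) - H = (-1987852/268 - 944393/(-950289)) - 1*(-102543/2) = (-1987852*1/268 - 944393*(-1/950289)) + 102543/2 = (-496963/67 + 944393/950289) + 102543/2 = -472195197976/63669363 + 102543/2 = 5584457094157/127338726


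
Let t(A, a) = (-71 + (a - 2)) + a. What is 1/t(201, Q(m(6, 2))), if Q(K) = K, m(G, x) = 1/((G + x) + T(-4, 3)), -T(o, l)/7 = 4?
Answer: -10/731 ≈ -0.013680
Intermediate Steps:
T(o, l) = -28 (T(o, l) = -7*4 = -28)
m(G, x) = 1/(-28 + G + x) (m(G, x) = 1/((G + x) - 28) = 1/(-28 + G + x))
t(A, a) = -73 + 2*a (t(A, a) = (-71 + (-2 + a)) + a = (-73 + a) + a = -73 + 2*a)
1/t(201, Q(m(6, 2))) = 1/(-73 + 2/(-28 + 6 + 2)) = 1/(-73 + 2/(-20)) = 1/(-73 + 2*(-1/20)) = 1/(-73 - ⅒) = 1/(-731/10) = -10/731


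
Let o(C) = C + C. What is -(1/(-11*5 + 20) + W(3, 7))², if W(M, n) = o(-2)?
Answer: -19881/1225 ≈ -16.229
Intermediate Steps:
o(C) = 2*C
W(M, n) = -4 (W(M, n) = 2*(-2) = -4)
-(1/(-11*5 + 20) + W(3, 7))² = -(1/(-11*5 + 20) - 4)² = -(1/(-55 + 20) - 4)² = -(1/(-35) - 4)² = -(-1/35 - 4)² = -(-141/35)² = -1*19881/1225 = -19881/1225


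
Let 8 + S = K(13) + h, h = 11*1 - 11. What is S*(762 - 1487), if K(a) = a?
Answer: -3625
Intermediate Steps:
h = 0 (h = 11 - 11 = 0)
S = 5 (S = -8 + (13 + 0) = -8 + 13 = 5)
S*(762 - 1487) = 5*(762 - 1487) = 5*(-725) = -3625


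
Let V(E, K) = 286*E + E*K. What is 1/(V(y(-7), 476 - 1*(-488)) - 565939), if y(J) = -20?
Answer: -1/590939 ≈ -1.6922e-6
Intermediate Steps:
1/(V(y(-7), 476 - 1*(-488)) - 565939) = 1/(-20*(286 + (476 - 1*(-488))) - 565939) = 1/(-20*(286 + (476 + 488)) - 565939) = 1/(-20*(286 + 964) - 565939) = 1/(-20*1250 - 565939) = 1/(-25000 - 565939) = 1/(-590939) = -1/590939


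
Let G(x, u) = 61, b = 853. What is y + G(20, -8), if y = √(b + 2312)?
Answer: 61 + √3165 ≈ 117.26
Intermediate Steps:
y = √3165 (y = √(853 + 2312) = √3165 ≈ 56.258)
y + G(20, -8) = √3165 + 61 = 61 + √3165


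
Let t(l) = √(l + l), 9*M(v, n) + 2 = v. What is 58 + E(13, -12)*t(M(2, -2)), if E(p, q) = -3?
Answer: 58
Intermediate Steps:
M(v, n) = -2/9 + v/9
t(l) = √2*√l (t(l) = √(2*l) = √2*√l)
58 + E(13, -12)*t(M(2, -2)) = 58 - 3*√2*√(-2/9 + (⅑)*2) = 58 - 3*√2*√(-2/9 + 2/9) = 58 - 3*√2*√0 = 58 - 3*√2*0 = 58 - 3*0 = 58 + 0 = 58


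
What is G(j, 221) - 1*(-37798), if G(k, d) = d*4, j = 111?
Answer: 38682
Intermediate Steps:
G(k, d) = 4*d
G(j, 221) - 1*(-37798) = 4*221 - 1*(-37798) = 884 + 37798 = 38682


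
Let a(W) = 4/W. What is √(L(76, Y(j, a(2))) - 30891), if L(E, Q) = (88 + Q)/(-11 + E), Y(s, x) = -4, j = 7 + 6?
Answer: I*√130509015/65 ≈ 175.75*I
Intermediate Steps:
j = 13
L(E, Q) = (88 + Q)/(-11 + E)
√(L(76, Y(j, a(2))) - 30891) = √((88 - 4)/(-11 + 76) - 30891) = √(84/65 - 30891) = √(-2007831/65) = I*√130509015/65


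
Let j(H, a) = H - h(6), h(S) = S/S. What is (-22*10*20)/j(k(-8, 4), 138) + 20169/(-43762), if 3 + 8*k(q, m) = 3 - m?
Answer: 385045093/131286 ≈ 2932.9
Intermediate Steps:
h(S) = 1
k(q, m) = -m/8 (k(q, m) = -3/8 + (3 - m)/8 = -3/8 + (3/8 - m/8) = -m/8)
j(H, a) = -1 + H (j(H, a) = H - 1*1 = H - 1 = -1 + H)
(-22*10*20)/j(k(-8, 4), 138) + 20169/(-43762) = (-22*10*20)/(-1 - 1/8*4) + 20169/(-43762) = (-220*20)/(-1 - 1/2) + 20169*(-1/43762) = -4400/(-3/2) - 20169/43762 = -4400*(-2/3) - 20169/43762 = 8800/3 - 20169/43762 = 385045093/131286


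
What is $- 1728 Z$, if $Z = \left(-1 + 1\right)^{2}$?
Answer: $0$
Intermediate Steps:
$Z = 0$ ($Z = 0^{2} = 0$)
$- 1728 Z = \left(-1728\right) 0 = 0$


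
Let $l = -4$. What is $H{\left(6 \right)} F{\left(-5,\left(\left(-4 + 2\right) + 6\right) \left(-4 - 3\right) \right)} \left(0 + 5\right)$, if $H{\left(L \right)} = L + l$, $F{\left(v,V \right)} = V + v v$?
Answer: $-30$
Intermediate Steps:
$F{\left(v,V \right)} = V + v^{2}$
$H{\left(L \right)} = -4 + L$ ($H{\left(L \right)} = L - 4 = -4 + L$)
$H{\left(6 \right)} F{\left(-5,\left(\left(-4 + 2\right) + 6\right) \left(-4 - 3\right) \right)} \left(0 + 5\right) = \left(-4 + 6\right) \left(\left(\left(-4 + 2\right) + 6\right) \left(-4 - 3\right) + \left(-5\right)^{2}\right) \left(0 + 5\right) = 2 \left(\left(-2 + 6\right) \left(-7\right) + 25\right) 5 = 2 \left(4 \left(-7\right) + 25\right) 5 = 2 \left(-28 + 25\right) 5 = 2 \left(-3\right) 5 = \left(-6\right) 5 = -30$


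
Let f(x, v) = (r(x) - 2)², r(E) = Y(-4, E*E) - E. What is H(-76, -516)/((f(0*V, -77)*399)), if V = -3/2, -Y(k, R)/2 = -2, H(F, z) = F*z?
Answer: 172/7 ≈ 24.571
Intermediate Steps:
Y(k, R) = 4 (Y(k, R) = -2*(-2) = 4)
V = -3/2 (V = -3*½ = -3/2 ≈ -1.5000)
r(E) = 4 - E
f(x, v) = (2 - x)² (f(x, v) = ((4 - x) - 2)² = (2 - x)²)
H(-76, -516)/((f(0*V, -77)*399)) = (-76*(-516))/(((-2 + 0*(-3/2))²*399)) = 39216/(((-2 + 0)²*399)) = 39216/(((-2)²*399)) = 39216/((4*399)) = 39216/1596 = 39216*(1/1596) = 172/7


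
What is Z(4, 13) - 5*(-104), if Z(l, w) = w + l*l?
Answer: 549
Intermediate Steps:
Z(l, w) = w + l²
Z(4, 13) - 5*(-104) = (13 + 4²) - 5*(-104) = (13 + 16) + 520 = 29 + 520 = 549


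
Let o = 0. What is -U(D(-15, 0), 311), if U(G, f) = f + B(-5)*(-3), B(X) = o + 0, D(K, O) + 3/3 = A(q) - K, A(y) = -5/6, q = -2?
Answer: -311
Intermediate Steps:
A(y) = -5/6 (A(y) = -5*1/6 = -5/6)
D(K, O) = -11/6 - K (D(K, O) = -1 + (-5/6 - K) = -11/6 - K)
B(X) = 0 (B(X) = 0 + 0 = 0)
U(G, f) = f (U(G, f) = f + 0*(-3) = f + 0 = f)
-U(D(-15, 0), 311) = -1*311 = -311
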